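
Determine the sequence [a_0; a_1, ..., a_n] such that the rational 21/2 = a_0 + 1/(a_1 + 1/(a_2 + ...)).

Run the Euclidean algorithm on 21 and 2; the successive quotients are the partial quotients a_0, a_1, ... (each step inverts the fractional part left over by the previous one):
  21 = 10*2 + 1, so a_0 = 10.
  2 = 2*1 + 0, so a_1 = 2.
The remainder reaches 0 after 2 divisions, so the expansion has 2 partial quotients, read off in order.

[10; 2]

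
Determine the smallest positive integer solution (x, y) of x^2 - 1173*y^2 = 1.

(x, y) = (137, 4)

First expand sqrt(1173) as a continued fraction. With x_i = (sqrt(1173) + m_i)/d_i and (m_0, d_0) = (0, 1): a_0 = floor(sqrt(1173)) = 34, since 34^2 = 1156 <= 1173 < 1225 = 35^2.
Iterate m_{i+1} = d_i*a_i - m_i, d_{i+1} = (1173 - m_{i+1}^2)/d_i, a_{i+1} = floor((a_0 + m_{i+1})/d_{i+1}):
  m_1 = 1*34 - 0 = 34, d_1 = (1173 - 34^2)/1 = 17/1 = 17, a_1 = floor((34 + 34)/17) = 4.
  m_2 = 17*4 - 34 = 34, d_2 = (1173 - 34^2)/17 = 17/17 = 1, a_2 = floor((34 + 34)/1) = 68.
  m_3 = 1*68 - 34 = 34, d_3 = (1173 - 34^2)/1 = 17/1 = 17: (m_3, d_3) = (m_1, d_1) = (34, 17), so from here the quotients repeat a_1, a_2; the period length is 2.
So sqrt(1173) = [34; (4, 68)] with period length k = 2.
k is even, so the fundamental solution of x^2 - 1173y^2 = 1 is (p_{k-1}, q_{k-1}) = (p_1, q_1); compute convergents through index 1.
Convergents (p_i = a_i*p_{i-1} + p_{i-2}, q_i = a_i*q_{i-1} + q_{i-2} with p_{-2}=0, p_{-1}=1, q_{-2}=1, q_{-1}=0):
  i=0: a_0=34, p_0 = 34*1 + 0 = 34, q_0 = 34*0 + 1 = 1.
  i=1: a_1=4, p_1 = 4*34 + 1 = 137, q_1 = 4*1 + 0 = 4.
Check: 137^2 - 1173*4^2 = 18769 - 18768 = 1, so (x, y) = (137, 4) solves the equation, and by the theorem it is the least positive solution.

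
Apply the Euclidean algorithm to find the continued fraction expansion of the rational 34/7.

Run the Euclidean algorithm on 34 and 7; the successive quotients are the partial quotients a_0, a_1, ... (each step inverts the fractional part left over by the previous one):
  34 = 4*7 + 6, so a_0 = 4.
  7 = 1*6 + 1, so a_1 = 1.
  6 = 6*1 + 0, so a_2 = 6.
The remainder reaches 0 after 3 divisions, so the expansion has 3 partial quotients, read off in order.

[4; 1, 6]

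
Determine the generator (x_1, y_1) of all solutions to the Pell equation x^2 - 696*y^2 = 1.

(x, y) = (1451, 55)

First expand sqrt(696) as a continued fraction. With x_i = (sqrt(696) + m_i)/d_i and (m_0, d_0) = (0, 1): a_0 = floor(sqrt(696)) = 26, since 26^2 = 676 <= 696 < 729 = 27^2.
Iterate m_{i+1} = d_i*a_i - m_i, d_{i+1} = (696 - m_{i+1}^2)/d_i, a_{i+1} = floor((a_0 + m_{i+1})/d_{i+1}):
  m_1 = 1*26 - 0 = 26, d_1 = (696 - 26^2)/1 = 20/1 = 20, a_1 = floor((26 + 26)/20) = 2.
  m_2 = 20*2 - 26 = 14, d_2 = (696 - 14^2)/20 = 500/20 = 25, a_2 = floor((26 + 14)/25) = 1.
  m_3 = 25*1 - 14 = 11, d_3 = (696 - 11^2)/25 = 575/25 = 23, a_3 = floor((26 + 11)/23) = 1.
  m_4 = 23*1 - 11 = 12, d_4 = (696 - 12^2)/23 = 552/23 = 24, a_4 = floor((26 + 12)/24) = 1.
  m_5 = 24*1 - 12 = 12, d_5 = (696 - 12^2)/24 = 552/24 = 23, a_5 = floor((26 + 12)/23) = 1.
  m_6 = 23*1 - 12 = 11, d_6 = (696 - 11^2)/23 = 575/23 = 25, a_6 = floor((26 + 11)/25) = 1.
  m_7 = 25*1 - 11 = 14, d_7 = (696 - 14^2)/25 = 500/25 = 20, a_7 = floor((26 + 14)/20) = 2.
  m_8 = 20*2 - 14 = 26, d_8 = (696 - 26^2)/20 = 20/20 = 1, a_8 = floor((26 + 26)/1) = 52.
  m_9 = 1*52 - 26 = 26, d_9 = (696 - 26^2)/1 = 20/1 = 20: (m_9, d_9) = (m_1, d_1) = (26, 20), so from here the quotients repeat a_1, ..., a_8; the period length is 8.
So sqrt(696) = [26; (2, 1, 1, 1, 1, 1, 2, 52)] with period length k = 8.
k is even, so the fundamental solution of x^2 - 696y^2 = 1 is (p_{k-1}, q_{k-1}) = (p_7, q_7); compute convergents through index 7.
Convergents (p_i = a_i*p_{i-1} + p_{i-2}, q_i = a_i*q_{i-1} + q_{i-2} with p_{-2}=0, p_{-1}=1, q_{-2}=1, q_{-1}=0):
  i=0: a_0=26, p_0 = 26*1 + 0 = 26, q_0 = 26*0 + 1 = 1.
  i=1: a_1=2, p_1 = 2*26 + 1 = 53, q_1 = 2*1 + 0 = 2.
  i=2: a_2=1, p_2 = 1*53 + 26 = 79, q_2 = 1*2 + 1 = 3.
  i=3: a_3=1, p_3 = 1*79 + 53 = 132, q_3 = 1*3 + 2 = 5.
  i=4: a_4=1, p_4 = 1*132 + 79 = 211, q_4 = 1*5 + 3 = 8.
  i=5: a_5=1, p_5 = 1*211 + 132 = 343, q_5 = 1*8 + 5 = 13.
  i=6: a_6=1, p_6 = 1*343 + 211 = 554, q_6 = 1*13 + 8 = 21.
  i=7: a_7=2, p_7 = 2*554 + 343 = 1451, q_7 = 2*21 + 13 = 55.
Check: 1451^2 - 696*55^2 = 2105401 - 2105400 = 1, so (x, y) = (1451, 55) solves the equation, and by the theorem it is the least positive solution.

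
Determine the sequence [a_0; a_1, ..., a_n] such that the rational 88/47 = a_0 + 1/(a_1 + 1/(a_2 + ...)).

[1; 1, 6, 1, 5]

Run the Euclidean algorithm on 88 and 47; the successive quotients are the partial quotients a_0, a_1, ... (each step inverts the fractional part left over by the previous one):
  88 = 1*47 + 41, so a_0 = 1.
  47 = 1*41 + 6, so a_1 = 1.
  41 = 6*6 + 5, so a_2 = 6.
  6 = 1*5 + 1, so a_3 = 1.
  5 = 5*1 + 0, so a_4 = 5.
The remainder reaches 0 after 5 divisions, so the expansion has 5 partial quotients, read off in order.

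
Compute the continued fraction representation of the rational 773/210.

Run the Euclidean algorithm on 773 and 210; the successive quotients are the partial quotients a_0, a_1, ... (each step inverts the fractional part left over by the previous one):
  773 = 3*210 + 143, so a_0 = 3.
  210 = 1*143 + 67, so a_1 = 1.
  143 = 2*67 + 9, so a_2 = 2.
  67 = 7*9 + 4, so a_3 = 7.
  9 = 2*4 + 1, so a_4 = 2.
  4 = 4*1 + 0, so a_5 = 4.
The remainder reaches 0 after 6 divisions, so the expansion has 6 partial quotients, read off in order.

[3; 1, 2, 7, 2, 4]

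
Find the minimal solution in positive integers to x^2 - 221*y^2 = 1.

First expand sqrt(221) as a continued fraction. With x_i = (sqrt(221) + m_i)/d_i and (m_0, d_0) = (0, 1): a_0 = floor(sqrt(221)) = 14, since 14^2 = 196 <= 221 < 225 = 15^2.
Iterate m_{i+1} = d_i*a_i - m_i, d_{i+1} = (221 - m_{i+1}^2)/d_i, a_{i+1} = floor((a_0 + m_{i+1})/d_{i+1}):
  m_1 = 1*14 - 0 = 14, d_1 = (221 - 14^2)/1 = 25/1 = 25, a_1 = floor((14 + 14)/25) = 1.
  m_2 = 25*1 - 14 = 11, d_2 = (221 - 11^2)/25 = 100/25 = 4, a_2 = floor((14 + 11)/4) = 6.
  m_3 = 4*6 - 11 = 13, d_3 = (221 - 13^2)/4 = 52/4 = 13, a_3 = floor((14 + 13)/13) = 2.
  m_4 = 13*2 - 13 = 13, d_4 = (221 - 13^2)/13 = 52/13 = 4, a_4 = floor((14 + 13)/4) = 6.
  m_5 = 4*6 - 13 = 11, d_5 = (221 - 11^2)/4 = 100/4 = 25, a_5 = floor((14 + 11)/25) = 1.
  m_6 = 25*1 - 11 = 14, d_6 = (221 - 14^2)/25 = 25/25 = 1, a_6 = floor((14 + 14)/1) = 28.
  m_7 = 1*28 - 14 = 14, d_7 = (221 - 14^2)/1 = 25/1 = 25: (m_7, d_7) = (m_1, d_1) = (14, 25), so from here the quotients repeat a_1, ..., a_6; the period length is 6.
So sqrt(221) = [14; (1, 6, 2, 6, 1, 28)] with period length k = 6.
k is even, so the fundamental solution of x^2 - 221y^2 = 1 is (p_{k-1}, q_{k-1}) = (p_5, q_5); compute convergents through index 5.
Convergents (p_i = a_i*p_{i-1} + p_{i-2}, q_i = a_i*q_{i-1} + q_{i-2} with p_{-2}=0, p_{-1}=1, q_{-2}=1, q_{-1}=0):
  i=0: a_0=14, p_0 = 14*1 + 0 = 14, q_0 = 14*0 + 1 = 1.
  i=1: a_1=1, p_1 = 1*14 + 1 = 15, q_1 = 1*1 + 0 = 1.
  i=2: a_2=6, p_2 = 6*15 + 14 = 104, q_2 = 6*1 + 1 = 7.
  i=3: a_3=2, p_3 = 2*104 + 15 = 223, q_3 = 2*7 + 1 = 15.
  i=4: a_4=6, p_4 = 6*223 + 104 = 1442, q_4 = 6*15 + 7 = 97.
  i=5: a_5=1, p_5 = 1*1442 + 223 = 1665, q_5 = 1*97 + 15 = 112.
Check: 1665^2 - 221*112^2 = 2772225 - 2772224 = 1, so (x, y) = (1665, 112) solves the equation, and by the theorem it is the least positive solution.

(x, y) = (1665, 112)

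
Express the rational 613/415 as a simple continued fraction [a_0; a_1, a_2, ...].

[1; 2, 10, 2, 2, 1, 2]

Run the Euclidean algorithm on 613 and 415; the successive quotients are the partial quotients a_0, a_1, ... (each step inverts the fractional part left over by the previous one):
  613 = 1*415 + 198, so a_0 = 1.
  415 = 2*198 + 19, so a_1 = 2.
  198 = 10*19 + 8, so a_2 = 10.
  19 = 2*8 + 3, so a_3 = 2.
  8 = 2*3 + 2, so a_4 = 2.
  3 = 1*2 + 1, so a_5 = 1.
  2 = 2*1 + 0, so a_6 = 2.
The remainder reaches 0 after 7 divisions, so the expansion has 7 partial quotients, read off in order.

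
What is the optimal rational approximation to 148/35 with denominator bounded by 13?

Expand x = 148/35 as a continued fraction with the Euclidean algorithm:
  148 = 4*35 + 8, so a_0 = 4.
  35 = 4*8 + 3, so a_1 = 4.
  8 = 2*3 + 2, so a_2 = 2.
  3 = 1*2 + 1, so a_3 = 1.
  2 = 2*1 + 0, so a_4 = 2.
so x = [4; 4, 2, 1, 2].
Convergents (p_i = a_i*p_{i-1} + p_{i-2}, q_i = a_i*q_{i-1} + q_{i-2} with p_{-2}=0, p_{-1}=1, q_{-2}=1, q_{-1}=0), until the denominator exceeds 13:
  i=0: a_0=4, p_0 = 4*1 + 0 = 4, q_0 = 4*0 + 1 = 1.
  i=1: a_1=4, p_1 = 4*4 + 1 = 17, q_1 = 4*1 + 0 = 4.
  i=2: a_2=2, p_2 = 2*17 + 4 = 38, q_2 = 2*4 + 1 = 9.
  i=3: a_3=1, p_3 = 1*38 + 17 = 55, q_3 = 1*9 + 4 = 13.
  i=4: a_4=2, p_4 = 2*55 + 38 = 148, q_4 = 2*13 + 9 = 35.
q_4 = 35 > 13, so the last convergent with denominator <= 13 is p_3/q_3 = 55/13.
The closest fraction with denominator <= 13 is either p_3/q_3 or the intermediate fraction (k*p_3 + p_2)/(k*q_3 + q_2) with the largest k >= 1 whose denominator stays <= 13; these approach x as k grows, and every other convergent or intermediate fraction in range is farther away.
Largest k: floor((13 - q_2)/q_3) = floor((13 - 9)/13) = 0.
Since k = 0, no intermediate fraction beyond p_3/q_3 has denominator <= 13, so the convergent 55/13 is the closest (its error is |148*13 - 55*35|/(35*13) = 1/455).

55/13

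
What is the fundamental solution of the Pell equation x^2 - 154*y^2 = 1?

(x, y) = (21295, 1716)

First expand sqrt(154) as a continued fraction. With x_i = (sqrt(154) + m_i)/d_i and (m_0, d_0) = (0, 1): a_0 = floor(sqrt(154)) = 12, since 12^2 = 144 <= 154 < 169 = 13^2.
Iterate m_{i+1} = d_i*a_i - m_i, d_{i+1} = (154 - m_{i+1}^2)/d_i, a_{i+1} = floor((a_0 + m_{i+1})/d_{i+1}):
  m_1 = 1*12 - 0 = 12, d_1 = (154 - 12^2)/1 = 10/1 = 10, a_1 = floor((12 + 12)/10) = 2.
  m_2 = 10*2 - 12 = 8, d_2 = (154 - 8^2)/10 = 90/10 = 9, a_2 = floor((12 + 8)/9) = 2.
  m_3 = 9*2 - 8 = 10, d_3 = (154 - 10^2)/9 = 54/9 = 6, a_3 = floor((12 + 10)/6) = 3.
  m_4 = 6*3 - 10 = 8, d_4 = (154 - 8^2)/6 = 90/6 = 15, a_4 = floor((12 + 8)/15) = 1.
  m_5 = 15*1 - 8 = 7, d_5 = (154 - 7^2)/15 = 105/15 = 7, a_5 = floor((12 + 7)/7) = 2.
  m_6 = 7*2 - 7 = 7, d_6 = (154 - 7^2)/7 = 105/7 = 15, a_6 = floor((12 + 7)/15) = 1.
  m_7 = 15*1 - 7 = 8, d_7 = (154 - 8^2)/15 = 90/15 = 6, a_7 = floor((12 + 8)/6) = 3.
  m_8 = 6*3 - 8 = 10, d_8 = (154 - 10^2)/6 = 54/6 = 9, a_8 = floor((12 + 10)/9) = 2.
  m_9 = 9*2 - 10 = 8, d_9 = (154 - 8^2)/9 = 90/9 = 10, a_9 = floor((12 + 8)/10) = 2.
  m_10 = 10*2 - 8 = 12, d_10 = (154 - 12^2)/10 = 10/10 = 1, a_10 = floor((12 + 12)/1) = 24.
  m_11 = 1*24 - 12 = 12, d_11 = (154 - 12^2)/1 = 10/1 = 10: (m_11, d_11) = (m_1, d_1) = (12, 10), so from here the quotients repeat a_1, ..., a_10; the period length is 10.
So sqrt(154) = [12; (2, 2, 3, 1, 2, 1, 3, 2, 2, 24)] with period length k = 10.
k is even, so the fundamental solution of x^2 - 154y^2 = 1 is (p_{k-1}, q_{k-1}) = (p_9, q_9); compute convergents through index 9.
Convergents (p_i = a_i*p_{i-1} + p_{i-2}, q_i = a_i*q_{i-1} + q_{i-2} with p_{-2}=0, p_{-1}=1, q_{-2}=1, q_{-1}=0):
  i=0: a_0=12, p_0 = 12*1 + 0 = 12, q_0 = 12*0 + 1 = 1.
  i=1: a_1=2, p_1 = 2*12 + 1 = 25, q_1 = 2*1 + 0 = 2.
  i=2: a_2=2, p_2 = 2*25 + 12 = 62, q_2 = 2*2 + 1 = 5.
  i=3: a_3=3, p_3 = 3*62 + 25 = 211, q_3 = 3*5 + 2 = 17.
  i=4: a_4=1, p_4 = 1*211 + 62 = 273, q_4 = 1*17 + 5 = 22.
  i=5: a_5=2, p_5 = 2*273 + 211 = 757, q_5 = 2*22 + 17 = 61.
  i=6: a_6=1, p_6 = 1*757 + 273 = 1030, q_6 = 1*61 + 22 = 83.
  i=7: a_7=3, p_7 = 3*1030 + 757 = 3847, q_7 = 3*83 + 61 = 310.
  i=8: a_8=2, p_8 = 2*3847 + 1030 = 8724, q_8 = 2*310 + 83 = 703.
  i=9: a_9=2, p_9 = 2*8724 + 3847 = 21295, q_9 = 2*703 + 310 = 1716.
Check: 21295^2 - 154*1716^2 = 453477025 - 453477024 = 1, so (x, y) = (21295, 1716) solves the equation, and by the theorem it is the least positive solution.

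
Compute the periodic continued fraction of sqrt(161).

[12; (1, 2, 4, 1, 2, 1, 4, 2, 1, 24)]

Write x_i = (sqrt(161) + m_i)/d_i with (m_0, d_0) = (0, 1). a_0 = floor(sqrt(161)) = 12, since 12^2 = 144 <= 161 < 169 = 13^2.
Iterate m_{i+1} = d_i*a_i - m_i, d_{i+1} = (161 - m_{i+1}^2)/d_i, a_{i+1} = floor((a_0 + m_{i+1})/d_{i+1}):
  m_1 = 1*12 - 0 = 12, d_1 = (161 - 12^2)/1 = 17/1 = 17, a_1 = floor((12 + 12)/17) = 1.
  m_2 = 17*1 - 12 = 5, d_2 = (161 - 5^2)/17 = 136/17 = 8, a_2 = floor((12 + 5)/8) = 2.
  m_3 = 8*2 - 5 = 11, d_3 = (161 - 11^2)/8 = 40/8 = 5, a_3 = floor((12 + 11)/5) = 4.
  m_4 = 5*4 - 11 = 9, d_4 = (161 - 9^2)/5 = 80/5 = 16, a_4 = floor((12 + 9)/16) = 1.
  m_5 = 16*1 - 9 = 7, d_5 = (161 - 7^2)/16 = 112/16 = 7, a_5 = floor((12 + 7)/7) = 2.
  m_6 = 7*2 - 7 = 7, d_6 = (161 - 7^2)/7 = 112/7 = 16, a_6 = floor((12 + 7)/16) = 1.
  m_7 = 16*1 - 7 = 9, d_7 = (161 - 9^2)/16 = 80/16 = 5, a_7 = floor((12 + 9)/5) = 4.
  m_8 = 5*4 - 9 = 11, d_8 = (161 - 11^2)/5 = 40/5 = 8, a_8 = floor((12 + 11)/8) = 2.
  m_9 = 8*2 - 11 = 5, d_9 = (161 - 5^2)/8 = 136/8 = 17, a_9 = floor((12 + 5)/17) = 1.
  m_10 = 17*1 - 5 = 12, d_10 = (161 - 12^2)/17 = 17/17 = 1, a_10 = floor((12 + 12)/1) = 24.
  m_11 = 1*24 - 12 = 12, d_11 = (161 - 12^2)/1 = 17/1 = 17: (m_11, d_11) = (m_1, d_1) = (12, 17), so from here the quotients repeat a_1, ..., a_10; the period length is 10.
Hence the expansion of sqrt(161) is a_0 = 12 followed by the repeating block 1, 2, 4, 1, 2, 1, 4, 2, 1, 24 (period 10).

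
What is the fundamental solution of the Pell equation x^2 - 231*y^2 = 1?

(x, y) = (76, 5)

First expand sqrt(231) as a continued fraction. With x_i = (sqrt(231) + m_i)/d_i and (m_0, d_0) = (0, 1): a_0 = floor(sqrt(231)) = 15, since 15^2 = 225 <= 231 < 256 = 16^2.
Iterate m_{i+1} = d_i*a_i - m_i, d_{i+1} = (231 - m_{i+1}^2)/d_i, a_{i+1} = floor((a_0 + m_{i+1})/d_{i+1}):
  m_1 = 1*15 - 0 = 15, d_1 = (231 - 15^2)/1 = 6/1 = 6, a_1 = floor((15 + 15)/6) = 5.
  m_2 = 6*5 - 15 = 15, d_2 = (231 - 15^2)/6 = 6/6 = 1, a_2 = floor((15 + 15)/1) = 30.
  m_3 = 1*30 - 15 = 15, d_3 = (231 - 15^2)/1 = 6/1 = 6: (m_3, d_3) = (m_1, d_1) = (15, 6), so from here the quotients repeat a_1, a_2; the period length is 2.
So sqrt(231) = [15; (5, 30)] with period length k = 2.
k is even, so the fundamental solution of x^2 - 231y^2 = 1 is (p_{k-1}, q_{k-1}) = (p_1, q_1); compute convergents through index 1.
Convergents (p_i = a_i*p_{i-1} + p_{i-2}, q_i = a_i*q_{i-1} + q_{i-2} with p_{-2}=0, p_{-1}=1, q_{-2}=1, q_{-1}=0):
  i=0: a_0=15, p_0 = 15*1 + 0 = 15, q_0 = 15*0 + 1 = 1.
  i=1: a_1=5, p_1 = 5*15 + 1 = 76, q_1 = 5*1 + 0 = 5.
Check: 76^2 - 231*5^2 = 5776 - 5775 = 1, so (x, y) = (76, 5) solves the equation, and by the theorem it is the least positive solution.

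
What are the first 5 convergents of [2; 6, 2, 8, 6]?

Using the convergent recurrence p_i = a_i*p_{i-1} + p_{i-2}, q_i = a_i*q_{i-1} + q_{i-2} with p_{-2}=0, p_{-1}=1, q_{-2}=1, q_{-1}=0:
  i=0: a_0=2, p_0 = 2*1 + 0 = 2, q_0 = 2*0 + 1 = 1.
  i=1: a_1=6, p_1 = 6*2 + 1 = 13, q_1 = 6*1 + 0 = 6.
  i=2: a_2=2, p_2 = 2*13 + 2 = 28, q_2 = 2*6 + 1 = 13.
  i=3: a_3=8, p_3 = 8*28 + 13 = 237, q_3 = 8*13 + 6 = 110.
  i=4: a_4=6, p_4 = 6*237 + 28 = 1450, q_4 = 6*110 + 13 = 673.

2/1, 13/6, 28/13, 237/110, 1450/673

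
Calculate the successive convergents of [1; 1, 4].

Using the convergent recurrence p_i = a_i*p_{i-1} + p_{i-2}, q_i = a_i*q_{i-1} + q_{i-2} with p_{-2}=0, p_{-1}=1, q_{-2}=1, q_{-1}=0:
  i=0: a_0=1, p_0 = 1*1 + 0 = 1, q_0 = 1*0 + 1 = 1.
  i=1: a_1=1, p_1 = 1*1 + 1 = 2, q_1 = 1*1 + 0 = 1.
  i=2: a_2=4, p_2 = 4*2 + 1 = 9, q_2 = 4*1 + 1 = 5.

1/1, 2/1, 9/5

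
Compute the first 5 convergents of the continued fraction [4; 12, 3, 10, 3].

4/1, 49/12, 151/37, 1559/382, 4828/1183

Using the convergent recurrence p_i = a_i*p_{i-1} + p_{i-2}, q_i = a_i*q_{i-1} + q_{i-2} with p_{-2}=0, p_{-1}=1, q_{-2}=1, q_{-1}=0:
  i=0: a_0=4, p_0 = 4*1 + 0 = 4, q_0 = 4*0 + 1 = 1.
  i=1: a_1=12, p_1 = 12*4 + 1 = 49, q_1 = 12*1 + 0 = 12.
  i=2: a_2=3, p_2 = 3*49 + 4 = 151, q_2 = 3*12 + 1 = 37.
  i=3: a_3=10, p_3 = 10*151 + 49 = 1559, q_3 = 10*37 + 12 = 382.
  i=4: a_4=3, p_4 = 3*1559 + 151 = 4828, q_4 = 3*382 + 37 = 1183.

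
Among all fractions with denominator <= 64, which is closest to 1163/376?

133/43

Expand x = 1163/376 as a continued fraction with the Euclidean algorithm:
  1163 = 3*376 + 35, so a_0 = 3.
  376 = 10*35 + 26, so a_1 = 10.
  35 = 1*26 + 9, so a_2 = 1.
  26 = 2*9 + 8, so a_3 = 2.
  9 = 1*8 + 1, so a_4 = 1.
  8 = 8*1 + 0, so a_5 = 8.
so x = [3; 10, 1, 2, 1, 8].
Convergents (p_i = a_i*p_{i-1} + p_{i-2}, q_i = a_i*q_{i-1} + q_{i-2} with p_{-2}=0, p_{-1}=1, q_{-2}=1, q_{-1}=0), until the denominator exceeds 64:
  i=0: a_0=3, p_0 = 3*1 + 0 = 3, q_0 = 3*0 + 1 = 1.
  i=1: a_1=10, p_1 = 10*3 + 1 = 31, q_1 = 10*1 + 0 = 10.
  i=2: a_2=1, p_2 = 1*31 + 3 = 34, q_2 = 1*10 + 1 = 11.
  i=3: a_3=2, p_3 = 2*34 + 31 = 99, q_3 = 2*11 + 10 = 32.
  i=4: a_4=1, p_4 = 1*99 + 34 = 133, q_4 = 1*32 + 11 = 43.
  i=5: a_5=8, p_5 = 8*133 + 99 = 1163, q_5 = 8*43 + 32 = 376.
q_5 = 376 > 64, so the last convergent with denominator <= 64 is p_4/q_4 = 133/43.
The closest fraction with denominator <= 64 is either p_4/q_4 or the intermediate fraction (k*p_4 + p_3)/(k*q_4 + q_3) with the largest k >= 1 whose denominator stays <= 64; these approach x as k grows, and every other convergent or intermediate fraction in range is farther away.
Largest k: floor((64 - q_3)/q_4) = floor((64 - 32)/43) = 0.
Since k = 0, no intermediate fraction beyond p_4/q_4 has denominator <= 64, so the convergent 133/43 is the closest (its error is |1163*43 - 133*376|/(376*43) = 1/16168).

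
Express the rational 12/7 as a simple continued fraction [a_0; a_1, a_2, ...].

[1; 1, 2, 2]

Run the Euclidean algorithm on 12 and 7; the successive quotients are the partial quotients a_0, a_1, ... (each step inverts the fractional part left over by the previous one):
  12 = 1*7 + 5, so a_0 = 1.
  7 = 1*5 + 2, so a_1 = 1.
  5 = 2*2 + 1, so a_2 = 2.
  2 = 2*1 + 0, so a_3 = 2.
The remainder reaches 0 after 4 divisions, so the expansion has 4 partial quotients, read off in order.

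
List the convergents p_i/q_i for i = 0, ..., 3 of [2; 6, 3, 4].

Using the convergent recurrence p_i = a_i*p_{i-1} + p_{i-2}, q_i = a_i*q_{i-1} + q_{i-2} with p_{-2}=0, p_{-1}=1, q_{-2}=1, q_{-1}=0:
  i=0: a_0=2, p_0 = 2*1 + 0 = 2, q_0 = 2*0 + 1 = 1.
  i=1: a_1=6, p_1 = 6*2 + 1 = 13, q_1 = 6*1 + 0 = 6.
  i=2: a_2=3, p_2 = 3*13 + 2 = 41, q_2 = 3*6 + 1 = 19.
  i=3: a_3=4, p_3 = 4*41 + 13 = 177, q_3 = 4*19 + 6 = 82.

2/1, 13/6, 41/19, 177/82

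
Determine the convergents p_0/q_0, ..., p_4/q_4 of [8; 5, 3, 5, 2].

Using the convergent recurrence p_i = a_i*p_{i-1} + p_{i-2}, q_i = a_i*q_{i-1} + q_{i-2} with p_{-2}=0, p_{-1}=1, q_{-2}=1, q_{-1}=0:
  i=0: a_0=8, p_0 = 8*1 + 0 = 8, q_0 = 8*0 + 1 = 1.
  i=1: a_1=5, p_1 = 5*8 + 1 = 41, q_1 = 5*1 + 0 = 5.
  i=2: a_2=3, p_2 = 3*41 + 8 = 131, q_2 = 3*5 + 1 = 16.
  i=3: a_3=5, p_3 = 5*131 + 41 = 696, q_3 = 5*16 + 5 = 85.
  i=4: a_4=2, p_4 = 2*696 + 131 = 1523, q_4 = 2*85 + 16 = 186.

8/1, 41/5, 131/16, 696/85, 1523/186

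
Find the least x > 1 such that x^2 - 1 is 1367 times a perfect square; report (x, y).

First expand sqrt(1367) as a continued fraction. With x_i = (sqrt(1367) + m_i)/d_i and (m_0, d_0) = (0, 1): a_0 = floor(sqrt(1367)) = 36, since 36^2 = 1296 <= 1367 < 1369 = 37^2.
Iterate m_{i+1} = d_i*a_i - m_i, d_{i+1} = (1367 - m_{i+1}^2)/d_i, a_{i+1} = floor((a_0 + m_{i+1})/d_{i+1}):
  m_1 = 1*36 - 0 = 36, d_1 = (1367 - 36^2)/1 = 71/1 = 71, a_1 = floor((36 + 36)/71) = 1.
  m_2 = 71*1 - 36 = 35, d_2 = (1367 - 35^2)/71 = 142/71 = 2, a_2 = floor((36 + 35)/2) = 35.
  m_3 = 2*35 - 35 = 35, d_3 = (1367 - 35^2)/2 = 142/2 = 71, a_3 = floor((36 + 35)/71) = 1.
  m_4 = 71*1 - 35 = 36, d_4 = (1367 - 36^2)/71 = 71/71 = 1, a_4 = floor((36 + 36)/1) = 72.
  m_5 = 1*72 - 36 = 36, d_5 = (1367 - 36^2)/1 = 71/1 = 71: (m_5, d_5) = (m_1, d_1) = (36, 71), so from here the quotients repeat a_1, ..., a_4; the period length is 4.
So sqrt(1367) = [36; (1, 35, 1, 72)] with period length k = 4.
k is even, so the fundamental solution of x^2 - 1367y^2 = 1 is (p_{k-1}, q_{k-1}) = (p_3, q_3); compute convergents through index 3.
Convergents (p_i = a_i*p_{i-1} + p_{i-2}, q_i = a_i*q_{i-1} + q_{i-2} with p_{-2}=0, p_{-1}=1, q_{-2}=1, q_{-1}=0):
  i=0: a_0=36, p_0 = 36*1 + 0 = 36, q_0 = 36*0 + 1 = 1.
  i=1: a_1=1, p_1 = 1*36 + 1 = 37, q_1 = 1*1 + 0 = 1.
  i=2: a_2=35, p_2 = 35*37 + 36 = 1331, q_2 = 35*1 + 1 = 36.
  i=3: a_3=1, p_3 = 1*1331 + 37 = 1368, q_3 = 1*36 + 1 = 37.
Check: 1368^2 - 1367*37^2 = 1871424 - 1871423 = 1, so (x, y) = (1368, 37) solves the equation, and by the theorem it is the least positive solution.

(x, y) = (1368, 37)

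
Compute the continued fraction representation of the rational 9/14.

Run the Euclidean algorithm on 9 and 14; the successive quotients are the partial quotients a_0, a_1, ... (each step inverts the fractional part left over by the previous one):
  9 = 0*14 + 9, so a_0 = 0.
  14 = 1*9 + 5, so a_1 = 1.
  9 = 1*5 + 4, so a_2 = 1.
  5 = 1*4 + 1, so a_3 = 1.
  4 = 4*1 + 0, so a_4 = 4.
The remainder reaches 0 after 5 divisions, so the expansion has 5 partial quotients, read off in order.

[0; 1, 1, 1, 4]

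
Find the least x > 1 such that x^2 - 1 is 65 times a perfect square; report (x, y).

First expand sqrt(65) as a continued fraction. With x_i = (sqrt(65) + m_i)/d_i and (m_0, d_0) = (0, 1): a_0 = floor(sqrt(65)) = 8, since 8^2 = 64 <= 65 < 81 = 9^2.
Iterate m_{i+1} = d_i*a_i - m_i, d_{i+1} = (65 - m_{i+1}^2)/d_i, a_{i+1} = floor((a_0 + m_{i+1})/d_{i+1}):
  m_1 = 1*8 - 0 = 8, d_1 = (65 - 8^2)/1 = 1/1 = 1, a_1 = floor((8 + 8)/1) = 16.
  m_2 = 1*16 - 8 = 8, d_2 = (65 - 8^2)/1 = 1/1 = 1: (m_2, d_2) = (m_1, d_1) = (8, 1), so from here the quotient a_1 repeats; the period length is 1.
So sqrt(65) = [8; (16)] with period length k = 1.
k is odd, so (p_{k-1}, q_{k-1}) only solves x^2 - 65y^2 = -1 and the fundamental solution of x^2 - 65y^2 = 1 is (p_{2k-1}, q_{2k-1}) = (p_1, q_1); compute convergents through index 1, running through the period twice.
Convergents (p_i = a_i*p_{i-1} + p_{i-2}, q_i = a_i*q_{i-1} + q_{i-2} with p_{-2}=0, p_{-1}=1, q_{-2}=1, q_{-1}=0):
  i=0: a_0=8, p_0 = 8*1 + 0 = 8, q_0 = 8*0 + 1 = 1.
  i=1: a_1=16, p_1 = 16*8 + 1 = 129, q_1 = 16*1 + 0 = 16.
Indeed p_0^2 - 65*q_0^2 = 64 - 65 = -1, not +1.
Check: 129^2 - 65*16^2 = 16641 - 16640 = 1, so (x, y) = (129, 16) solves the equation, and by the theorem it is the least positive solution.

(x, y) = (129, 16)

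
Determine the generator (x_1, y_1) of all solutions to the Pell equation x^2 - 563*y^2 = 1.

(x, y) = (68122, 2871)

First expand sqrt(563) as a continued fraction. With x_i = (sqrt(563) + m_i)/d_i and (m_0, d_0) = (0, 1): a_0 = floor(sqrt(563)) = 23, since 23^2 = 529 <= 563 < 576 = 24^2.
Iterate m_{i+1} = d_i*a_i - m_i, d_{i+1} = (563 - m_{i+1}^2)/d_i, a_{i+1} = floor((a_0 + m_{i+1})/d_{i+1}):
  m_1 = 1*23 - 0 = 23, d_1 = (563 - 23^2)/1 = 34/1 = 34, a_1 = floor((23 + 23)/34) = 1.
  m_2 = 34*1 - 23 = 11, d_2 = (563 - 11^2)/34 = 442/34 = 13, a_2 = floor((23 + 11)/13) = 2.
  m_3 = 13*2 - 11 = 15, d_3 = (563 - 15^2)/13 = 338/13 = 26, a_3 = floor((23 + 15)/26) = 1.
  m_4 = 26*1 - 15 = 11, d_4 = (563 - 11^2)/26 = 442/26 = 17, a_4 = floor((23 + 11)/17) = 2.
  m_5 = 17*2 - 11 = 23, d_5 = (563 - 23^2)/17 = 34/17 = 2, a_5 = floor((23 + 23)/2) = 23.
  m_6 = 2*23 - 23 = 23, d_6 = (563 - 23^2)/2 = 34/2 = 17, a_6 = floor((23 + 23)/17) = 2.
  m_7 = 17*2 - 23 = 11, d_7 = (563 - 11^2)/17 = 442/17 = 26, a_7 = floor((23 + 11)/26) = 1.
  m_8 = 26*1 - 11 = 15, d_8 = (563 - 15^2)/26 = 338/26 = 13, a_8 = floor((23 + 15)/13) = 2.
  m_9 = 13*2 - 15 = 11, d_9 = (563 - 11^2)/13 = 442/13 = 34, a_9 = floor((23 + 11)/34) = 1.
  m_10 = 34*1 - 11 = 23, d_10 = (563 - 23^2)/34 = 34/34 = 1, a_10 = floor((23 + 23)/1) = 46.
  m_11 = 1*46 - 23 = 23, d_11 = (563 - 23^2)/1 = 34/1 = 34: (m_11, d_11) = (m_1, d_1) = (23, 34), so from here the quotients repeat a_1, ..., a_10; the period length is 10.
So sqrt(563) = [23; (1, 2, 1, 2, 23, 2, 1, 2, 1, 46)] with period length k = 10.
k is even, so the fundamental solution of x^2 - 563y^2 = 1 is (p_{k-1}, q_{k-1}) = (p_9, q_9); compute convergents through index 9.
Convergents (p_i = a_i*p_{i-1} + p_{i-2}, q_i = a_i*q_{i-1} + q_{i-2} with p_{-2}=0, p_{-1}=1, q_{-2}=1, q_{-1}=0):
  i=0: a_0=23, p_0 = 23*1 + 0 = 23, q_0 = 23*0 + 1 = 1.
  i=1: a_1=1, p_1 = 1*23 + 1 = 24, q_1 = 1*1 + 0 = 1.
  i=2: a_2=2, p_2 = 2*24 + 23 = 71, q_2 = 2*1 + 1 = 3.
  i=3: a_3=1, p_3 = 1*71 + 24 = 95, q_3 = 1*3 + 1 = 4.
  i=4: a_4=2, p_4 = 2*95 + 71 = 261, q_4 = 2*4 + 3 = 11.
  i=5: a_5=23, p_5 = 23*261 + 95 = 6098, q_5 = 23*11 + 4 = 257.
  i=6: a_6=2, p_6 = 2*6098 + 261 = 12457, q_6 = 2*257 + 11 = 525.
  i=7: a_7=1, p_7 = 1*12457 + 6098 = 18555, q_7 = 1*525 + 257 = 782.
  i=8: a_8=2, p_8 = 2*18555 + 12457 = 49567, q_8 = 2*782 + 525 = 2089.
  i=9: a_9=1, p_9 = 1*49567 + 18555 = 68122, q_9 = 1*2089 + 782 = 2871.
Check: 68122^2 - 563*2871^2 = 4640606884 - 4640606883 = 1, so (x, y) = (68122, 2871) solves the equation, and by the theorem it is the least positive solution.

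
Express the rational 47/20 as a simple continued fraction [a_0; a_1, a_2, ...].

Run the Euclidean algorithm on 47 and 20; the successive quotients are the partial quotients a_0, a_1, ... (each step inverts the fractional part left over by the previous one):
  47 = 2*20 + 7, so a_0 = 2.
  20 = 2*7 + 6, so a_1 = 2.
  7 = 1*6 + 1, so a_2 = 1.
  6 = 6*1 + 0, so a_3 = 6.
The remainder reaches 0 after 4 divisions, so the expansion has 4 partial quotients, read off in order.

[2; 2, 1, 6]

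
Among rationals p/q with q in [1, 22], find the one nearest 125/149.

16/19

Expand x = 125/149 as a continued fraction with the Euclidean algorithm:
  125 = 0*149 + 125, so a_0 = 0.
  149 = 1*125 + 24, so a_1 = 1.
  125 = 5*24 + 5, so a_2 = 5.
  24 = 4*5 + 4, so a_3 = 4.
  5 = 1*4 + 1, so a_4 = 1.
  4 = 4*1 + 0, so a_5 = 4.
so x = [0; 1, 5, 4, 1, 4].
Convergents (p_i = a_i*p_{i-1} + p_{i-2}, q_i = a_i*q_{i-1} + q_{i-2} with p_{-2}=0, p_{-1}=1, q_{-2}=1, q_{-1}=0), until the denominator exceeds 22:
  i=0: a_0=0, p_0 = 0*1 + 0 = 0, q_0 = 0*0 + 1 = 1.
  i=1: a_1=1, p_1 = 1*0 + 1 = 1, q_1 = 1*1 + 0 = 1.
  i=2: a_2=5, p_2 = 5*1 + 0 = 5, q_2 = 5*1 + 1 = 6.
  i=3: a_3=4, p_3 = 4*5 + 1 = 21, q_3 = 4*6 + 1 = 25.
q_3 = 25 > 22, so the last convergent with denominator <= 22 is p_2/q_2 = 5/6.
The closest fraction with denominator <= 22 is either p_2/q_2 or the intermediate fraction (k*p_2 + p_1)/(k*q_2 + q_1) with the largest k >= 1 whose denominator stays <= 22; these approach x as k grows, and every other convergent or intermediate fraction in range is farther away.
Largest k: floor((22 - q_1)/q_2) = floor((22 - 1)/6) = 3.
That gives (3*5 + 1)/(3*6 + 1) = 16/19.
Compare the errors: |x - 5/6| = |125*6 - 5*149|/(149*6) = 5/894, and |x - 16/19| = |125*19 - 16*149|/(149*19) = 9/2831.
Cross-multiplying, 9*894 = 8046 < 14155 = 5*2831, so 9/2831 is smaller: the intermediate fraction 16/19 is closer to x than 5/6.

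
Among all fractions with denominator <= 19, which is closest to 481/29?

Expand x = 481/29 as a continued fraction with the Euclidean algorithm:
  481 = 16*29 + 17, so a_0 = 16.
  29 = 1*17 + 12, so a_1 = 1.
  17 = 1*12 + 5, so a_2 = 1.
  12 = 2*5 + 2, so a_3 = 2.
  5 = 2*2 + 1, so a_4 = 2.
  2 = 2*1 + 0, so a_5 = 2.
so x = [16; 1, 1, 2, 2, 2].
Convergents (p_i = a_i*p_{i-1} + p_{i-2}, q_i = a_i*q_{i-1} + q_{i-2} with p_{-2}=0, p_{-1}=1, q_{-2}=1, q_{-1}=0), until the denominator exceeds 19:
  i=0: a_0=16, p_0 = 16*1 + 0 = 16, q_0 = 16*0 + 1 = 1.
  i=1: a_1=1, p_1 = 1*16 + 1 = 17, q_1 = 1*1 + 0 = 1.
  i=2: a_2=1, p_2 = 1*17 + 16 = 33, q_2 = 1*1 + 1 = 2.
  i=3: a_3=2, p_3 = 2*33 + 17 = 83, q_3 = 2*2 + 1 = 5.
  i=4: a_4=2, p_4 = 2*83 + 33 = 199, q_4 = 2*5 + 2 = 12.
  i=5: a_5=2, p_5 = 2*199 + 83 = 481, q_5 = 2*12 + 5 = 29.
q_5 = 29 > 19, so the last convergent with denominator <= 19 is p_4/q_4 = 199/12.
The closest fraction with denominator <= 19 is either p_4/q_4 or the intermediate fraction (k*p_4 + p_3)/(k*q_4 + q_3) with the largest k >= 1 whose denominator stays <= 19; these approach x as k grows, and every other convergent or intermediate fraction in range is farther away.
Largest k: floor((19 - q_3)/q_4) = floor((19 - 5)/12) = 1.
That gives (1*199 + 83)/(1*12 + 5) = 282/17.
Compare the errors: |x - 199/12| = |481*12 - 199*29|/(29*12) = 1/348, and |x - 282/17| = |481*17 - 282*29|/(29*17) = 1/493.
Cross-multiplying, 1*348 = 348 < 493 = 1*493, so 1/493 is smaller: the intermediate fraction 282/17 is closer to x than 199/12.

282/17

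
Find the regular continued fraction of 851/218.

[3; 1, 9, 2, 1, 1, 1, 2]

Run the Euclidean algorithm on 851 and 218; the successive quotients are the partial quotients a_0, a_1, ... (each step inverts the fractional part left over by the previous one):
  851 = 3*218 + 197, so a_0 = 3.
  218 = 1*197 + 21, so a_1 = 1.
  197 = 9*21 + 8, so a_2 = 9.
  21 = 2*8 + 5, so a_3 = 2.
  8 = 1*5 + 3, so a_4 = 1.
  5 = 1*3 + 2, so a_5 = 1.
  3 = 1*2 + 1, so a_6 = 1.
  2 = 2*1 + 0, so a_7 = 2.
The remainder reaches 0 after 8 divisions, so the expansion has 8 partial quotients, read off in order.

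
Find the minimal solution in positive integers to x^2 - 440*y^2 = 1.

First expand sqrt(440) as a continued fraction. With x_i = (sqrt(440) + m_i)/d_i and (m_0, d_0) = (0, 1): a_0 = floor(sqrt(440)) = 20, since 20^2 = 400 <= 440 < 441 = 21^2.
Iterate m_{i+1} = d_i*a_i - m_i, d_{i+1} = (440 - m_{i+1}^2)/d_i, a_{i+1} = floor((a_0 + m_{i+1})/d_{i+1}):
  m_1 = 1*20 - 0 = 20, d_1 = (440 - 20^2)/1 = 40/1 = 40, a_1 = floor((20 + 20)/40) = 1.
  m_2 = 40*1 - 20 = 20, d_2 = (440 - 20^2)/40 = 40/40 = 1, a_2 = floor((20 + 20)/1) = 40.
  m_3 = 1*40 - 20 = 20, d_3 = (440 - 20^2)/1 = 40/1 = 40: (m_3, d_3) = (m_1, d_1) = (20, 40), so from here the quotients repeat a_1, a_2; the period length is 2.
So sqrt(440) = [20; (1, 40)] with period length k = 2.
k is even, so the fundamental solution of x^2 - 440y^2 = 1 is (p_{k-1}, q_{k-1}) = (p_1, q_1); compute convergents through index 1.
Convergents (p_i = a_i*p_{i-1} + p_{i-2}, q_i = a_i*q_{i-1} + q_{i-2} with p_{-2}=0, p_{-1}=1, q_{-2}=1, q_{-1}=0):
  i=0: a_0=20, p_0 = 20*1 + 0 = 20, q_0 = 20*0 + 1 = 1.
  i=1: a_1=1, p_1 = 1*20 + 1 = 21, q_1 = 1*1 + 0 = 1.
Check: 21^2 - 440*1^2 = 441 - 440 = 1, so (x, y) = (21, 1) solves the equation, and by the theorem it is the least positive solution.

(x, y) = (21, 1)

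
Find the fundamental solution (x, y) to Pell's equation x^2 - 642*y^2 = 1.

(x, y) = (5777, 228)

First expand sqrt(642) as a continued fraction. With x_i = (sqrt(642) + m_i)/d_i and (m_0, d_0) = (0, 1): a_0 = floor(sqrt(642)) = 25, since 25^2 = 625 <= 642 < 676 = 26^2.
Iterate m_{i+1} = d_i*a_i - m_i, d_{i+1} = (642 - m_{i+1}^2)/d_i, a_{i+1} = floor((a_0 + m_{i+1})/d_{i+1}):
  m_1 = 1*25 - 0 = 25, d_1 = (642 - 25^2)/1 = 17/1 = 17, a_1 = floor((25 + 25)/17) = 2.
  m_2 = 17*2 - 25 = 9, d_2 = (642 - 9^2)/17 = 561/17 = 33, a_2 = floor((25 + 9)/33) = 1.
  m_3 = 33*1 - 9 = 24, d_3 = (642 - 24^2)/33 = 66/33 = 2, a_3 = floor((25 + 24)/2) = 24.
  m_4 = 2*24 - 24 = 24, d_4 = (642 - 24^2)/2 = 66/2 = 33, a_4 = floor((25 + 24)/33) = 1.
  m_5 = 33*1 - 24 = 9, d_5 = (642 - 9^2)/33 = 561/33 = 17, a_5 = floor((25 + 9)/17) = 2.
  m_6 = 17*2 - 9 = 25, d_6 = (642 - 25^2)/17 = 17/17 = 1, a_6 = floor((25 + 25)/1) = 50.
  m_7 = 1*50 - 25 = 25, d_7 = (642 - 25^2)/1 = 17/1 = 17: (m_7, d_7) = (m_1, d_1) = (25, 17), so from here the quotients repeat a_1, ..., a_6; the period length is 6.
So sqrt(642) = [25; (2, 1, 24, 1, 2, 50)] with period length k = 6.
k is even, so the fundamental solution of x^2 - 642y^2 = 1 is (p_{k-1}, q_{k-1}) = (p_5, q_5); compute convergents through index 5.
Convergents (p_i = a_i*p_{i-1} + p_{i-2}, q_i = a_i*q_{i-1} + q_{i-2} with p_{-2}=0, p_{-1}=1, q_{-2}=1, q_{-1}=0):
  i=0: a_0=25, p_0 = 25*1 + 0 = 25, q_0 = 25*0 + 1 = 1.
  i=1: a_1=2, p_1 = 2*25 + 1 = 51, q_1 = 2*1 + 0 = 2.
  i=2: a_2=1, p_2 = 1*51 + 25 = 76, q_2 = 1*2 + 1 = 3.
  i=3: a_3=24, p_3 = 24*76 + 51 = 1875, q_3 = 24*3 + 2 = 74.
  i=4: a_4=1, p_4 = 1*1875 + 76 = 1951, q_4 = 1*74 + 3 = 77.
  i=5: a_5=2, p_5 = 2*1951 + 1875 = 5777, q_5 = 2*77 + 74 = 228.
Check: 5777^2 - 642*228^2 = 33373729 - 33373728 = 1, so (x, y) = (5777, 228) solves the equation, and by the theorem it is the least positive solution.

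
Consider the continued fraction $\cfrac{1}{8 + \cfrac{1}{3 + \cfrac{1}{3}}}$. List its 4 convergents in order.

0/1, 1/8, 3/25, 10/83

Using the convergent recurrence p_i = a_i*p_{i-1} + p_{i-2}, q_i = a_i*q_{i-1} + q_{i-2} with p_{-2}=0, p_{-1}=1, q_{-2}=1, q_{-1}=0:
  i=0: a_0=0, p_0 = 0*1 + 0 = 0, q_0 = 0*0 + 1 = 1.
  i=1: a_1=8, p_1 = 8*0 + 1 = 1, q_1 = 8*1 + 0 = 8.
  i=2: a_2=3, p_2 = 3*1 + 0 = 3, q_2 = 3*8 + 1 = 25.
  i=3: a_3=3, p_3 = 3*3 + 1 = 10, q_3 = 3*25 + 8 = 83.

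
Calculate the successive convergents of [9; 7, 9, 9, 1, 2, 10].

Using the convergent recurrence p_i = a_i*p_{i-1} + p_{i-2}, q_i = a_i*q_{i-1} + q_{i-2} with p_{-2}=0, p_{-1}=1, q_{-2}=1, q_{-1}=0:
  i=0: a_0=9, p_0 = 9*1 + 0 = 9, q_0 = 9*0 + 1 = 1.
  i=1: a_1=7, p_1 = 7*9 + 1 = 64, q_1 = 7*1 + 0 = 7.
  i=2: a_2=9, p_2 = 9*64 + 9 = 585, q_2 = 9*7 + 1 = 64.
  i=3: a_3=9, p_3 = 9*585 + 64 = 5329, q_3 = 9*64 + 7 = 583.
  i=4: a_4=1, p_4 = 1*5329 + 585 = 5914, q_4 = 1*583 + 64 = 647.
  i=5: a_5=2, p_5 = 2*5914 + 5329 = 17157, q_5 = 2*647 + 583 = 1877.
  i=6: a_6=10, p_6 = 10*17157 + 5914 = 177484, q_6 = 10*1877 + 647 = 19417.

9/1, 64/7, 585/64, 5329/583, 5914/647, 17157/1877, 177484/19417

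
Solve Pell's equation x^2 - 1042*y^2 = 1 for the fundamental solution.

(x, y) = (1302499, 40350)

First expand sqrt(1042) as a continued fraction. With x_i = (sqrt(1042) + m_i)/d_i and (m_0, d_0) = (0, 1): a_0 = floor(sqrt(1042)) = 32, since 32^2 = 1024 <= 1042 < 1089 = 33^2.
Iterate m_{i+1} = d_i*a_i - m_i, d_{i+1} = (1042 - m_{i+1}^2)/d_i, a_{i+1} = floor((a_0 + m_{i+1})/d_{i+1}):
  m_1 = 1*32 - 0 = 32, d_1 = (1042 - 32^2)/1 = 18/1 = 18, a_1 = floor((32 + 32)/18) = 3.
  m_2 = 18*3 - 32 = 22, d_2 = (1042 - 22^2)/18 = 558/18 = 31, a_2 = floor((32 + 22)/31) = 1.
  m_3 = 31*1 - 22 = 9, d_3 = (1042 - 9^2)/31 = 961/31 = 31, a_3 = floor((32 + 9)/31) = 1.
  m_4 = 31*1 - 9 = 22, d_4 = (1042 - 22^2)/31 = 558/31 = 18, a_4 = floor((32 + 22)/18) = 3.
  m_5 = 18*3 - 22 = 32, d_5 = (1042 - 32^2)/18 = 18/18 = 1, a_5 = floor((32 + 32)/1) = 64.
  m_6 = 1*64 - 32 = 32, d_6 = (1042 - 32^2)/1 = 18/1 = 18: (m_6, d_6) = (m_1, d_1) = (32, 18), so from here the quotients repeat a_1, ..., a_5; the period length is 5.
So sqrt(1042) = [32; (3, 1, 1, 3, 64)] with period length k = 5.
k is odd, so (p_{k-1}, q_{k-1}) only solves x^2 - 1042y^2 = -1 and the fundamental solution of x^2 - 1042y^2 = 1 is (p_{2k-1}, q_{2k-1}) = (p_9, q_9); compute convergents through index 9, running through the period twice.
Convergents (p_i = a_i*p_{i-1} + p_{i-2}, q_i = a_i*q_{i-1} + q_{i-2} with p_{-2}=0, p_{-1}=1, q_{-2}=1, q_{-1}=0):
  i=0: a_0=32, p_0 = 32*1 + 0 = 32, q_0 = 32*0 + 1 = 1.
  i=1: a_1=3, p_1 = 3*32 + 1 = 97, q_1 = 3*1 + 0 = 3.
  i=2: a_2=1, p_2 = 1*97 + 32 = 129, q_2 = 1*3 + 1 = 4.
  i=3: a_3=1, p_3 = 1*129 + 97 = 226, q_3 = 1*4 + 3 = 7.
  i=4: a_4=3, p_4 = 3*226 + 129 = 807, q_4 = 3*7 + 4 = 25.
  i=5: a_5=64, p_5 = 64*807 + 226 = 51874, q_5 = 64*25 + 7 = 1607.
  i=6: a_6=3, p_6 = 3*51874 + 807 = 156429, q_6 = 3*1607 + 25 = 4846.
  i=7: a_7=1, p_7 = 1*156429 + 51874 = 208303, q_7 = 1*4846 + 1607 = 6453.
  i=8: a_8=1, p_8 = 1*208303 + 156429 = 364732, q_8 = 1*6453 + 4846 = 11299.
  i=9: a_9=3, p_9 = 3*364732 + 208303 = 1302499, q_9 = 3*11299 + 6453 = 40350.
Indeed p_4^2 - 1042*q_4^2 = 651249 - 651250 = -1, not +1.
Check: 1302499^2 - 1042*40350^2 = 1696503645001 - 1696503645000 = 1, so (x, y) = (1302499, 40350) solves the equation, and by the theorem it is the least positive solution.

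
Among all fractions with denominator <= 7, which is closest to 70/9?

39/5

Expand x = 70/9 as a continued fraction with the Euclidean algorithm:
  70 = 7*9 + 7, so a_0 = 7.
  9 = 1*7 + 2, so a_1 = 1.
  7 = 3*2 + 1, so a_2 = 3.
  2 = 2*1 + 0, so a_3 = 2.
so x = [7; 1, 3, 2].
Convergents (p_i = a_i*p_{i-1} + p_{i-2}, q_i = a_i*q_{i-1} + q_{i-2} with p_{-2}=0, p_{-1}=1, q_{-2}=1, q_{-1}=0), until the denominator exceeds 7:
  i=0: a_0=7, p_0 = 7*1 + 0 = 7, q_0 = 7*0 + 1 = 1.
  i=1: a_1=1, p_1 = 1*7 + 1 = 8, q_1 = 1*1 + 0 = 1.
  i=2: a_2=3, p_2 = 3*8 + 7 = 31, q_2 = 3*1 + 1 = 4.
  i=3: a_3=2, p_3 = 2*31 + 8 = 70, q_3 = 2*4 + 1 = 9.
q_3 = 9 > 7, so the last convergent with denominator <= 7 is p_2/q_2 = 31/4.
The closest fraction with denominator <= 7 is either p_2/q_2 or the intermediate fraction (k*p_2 + p_1)/(k*q_2 + q_1) with the largest k >= 1 whose denominator stays <= 7; these approach x as k grows, and every other convergent or intermediate fraction in range is farther away.
Largest k: floor((7 - q_1)/q_2) = floor((7 - 1)/4) = 1.
That gives (1*31 + 8)/(1*4 + 1) = 39/5.
Compare the errors: |x - 31/4| = |70*4 - 31*9|/(9*4) = 1/36, and |x - 39/5| = |70*5 - 39*9|/(9*5) = 1/45.
Cross-multiplying, 1*36 = 36 < 45 = 1*45, so 1/45 is smaller: the intermediate fraction 39/5 is closer to x than 31/4.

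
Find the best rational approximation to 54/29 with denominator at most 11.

Expand x = 54/29 as a continued fraction with the Euclidean algorithm:
  54 = 1*29 + 25, so a_0 = 1.
  29 = 1*25 + 4, so a_1 = 1.
  25 = 6*4 + 1, so a_2 = 6.
  4 = 4*1 + 0, so a_3 = 4.
so x = [1; 1, 6, 4].
Convergents (p_i = a_i*p_{i-1} + p_{i-2}, q_i = a_i*q_{i-1} + q_{i-2} with p_{-2}=0, p_{-1}=1, q_{-2}=1, q_{-1}=0), until the denominator exceeds 11:
  i=0: a_0=1, p_0 = 1*1 + 0 = 1, q_0 = 1*0 + 1 = 1.
  i=1: a_1=1, p_1 = 1*1 + 1 = 2, q_1 = 1*1 + 0 = 1.
  i=2: a_2=6, p_2 = 6*2 + 1 = 13, q_2 = 6*1 + 1 = 7.
  i=3: a_3=4, p_3 = 4*13 + 2 = 54, q_3 = 4*7 + 1 = 29.
q_3 = 29 > 11, so the last convergent with denominator <= 11 is p_2/q_2 = 13/7.
The closest fraction with denominator <= 11 is either p_2/q_2 or the intermediate fraction (k*p_2 + p_1)/(k*q_2 + q_1) with the largest k >= 1 whose denominator stays <= 11; these approach x as k grows, and every other convergent or intermediate fraction in range is farther away.
Largest k: floor((11 - q_1)/q_2) = floor((11 - 1)/7) = 1.
That gives (1*13 + 2)/(1*7 + 1) = 15/8.
Compare the errors: |x - 13/7| = |54*7 - 13*29|/(29*7) = 1/203, and |x - 15/8| = |54*8 - 15*29|/(29*8) = 3/232.
Cross-multiplying, 1*232 = 232 < 609 = 3*203, so 1/203 is smaller: the convergent 13/7 is closer to x than 15/8.

13/7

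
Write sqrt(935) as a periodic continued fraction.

[30; (1, 1, 2, 1, 2, 1, 1, 60)]

Write x_i = (sqrt(935) + m_i)/d_i with (m_0, d_0) = (0, 1). a_0 = floor(sqrt(935)) = 30, since 30^2 = 900 <= 935 < 961 = 31^2.
Iterate m_{i+1} = d_i*a_i - m_i, d_{i+1} = (935 - m_{i+1}^2)/d_i, a_{i+1} = floor((a_0 + m_{i+1})/d_{i+1}):
  m_1 = 1*30 - 0 = 30, d_1 = (935 - 30^2)/1 = 35/1 = 35, a_1 = floor((30 + 30)/35) = 1.
  m_2 = 35*1 - 30 = 5, d_2 = (935 - 5^2)/35 = 910/35 = 26, a_2 = floor((30 + 5)/26) = 1.
  m_3 = 26*1 - 5 = 21, d_3 = (935 - 21^2)/26 = 494/26 = 19, a_3 = floor((30 + 21)/19) = 2.
  m_4 = 19*2 - 21 = 17, d_4 = (935 - 17^2)/19 = 646/19 = 34, a_4 = floor((30 + 17)/34) = 1.
  m_5 = 34*1 - 17 = 17, d_5 = (935 - 17^2)/34 = 646/34 = 19, a_5 = floor((30 + 17)/19) = 2.
  m_6 = 19*2 - 17 = 21, d_6 = (935 - 21^2)/19 = 494/19 = 26, a_6 = floor((30 + 21)/26) = 1.
  m_7 = 26*1 - 21 = 5, d_7 = (935 - 5^2)/26 = 910/26 = 35, a_7 = floor((30 + 5)/35) = 1.
  m_8 = 35*1 - 5 = 30, d_8 = (935 - 30^2)/35 = 35/35 = 1, a_8 = floor((30 + 30)/1) = 60.
  m_9 = 1*60 - 30 = 30, d_9 = (935 - 30^2)/1 = 35/1 = 35: (m_9, d_9) = (m_1, d_1) = (30, 35), so from here the quotients repeat a_1, ..., a_8; the period length is 8.
Hence the expansion of sqrt(935) is a_0 = 30 followed by the repeating block 1, 1, 2, 1, 2, 1, 1, 60 (period 8).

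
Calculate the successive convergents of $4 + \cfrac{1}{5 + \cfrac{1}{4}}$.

Using the convergent recurrence p_i = a_i*p_{i-1} + p_{i-2}, q_i = a_i*q_{i-1} + q_{i-2} with p_{-2}=0, p_{-1}=1, q_{-2}=1, q_{-1}=0:
  i=0: a_0=4, p_0 = 4*1 + 0 = 4, q_0 = 4*0 + 1 = 1.
  i=1: a_1=5, p_1 = 5*4 + 1 = 21, q_1 = 5*1 + 0 = 5.
  i=2: a_2=4, p_2 = 4*21 + 4 = 88, q_2 = 4*5 + 1 = 21.

4/1, 21/5, 88/21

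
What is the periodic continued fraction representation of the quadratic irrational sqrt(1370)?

Write x_i = (sqrt(1370) + m_i)/d_i with (m_0, d_0) = (0, 1). a_0 = floor(sqrt(1370)) = 37, since 37^2 = 1369 <= 1370 < 1444 = 38^2.
Iterate m_{i+1} = d_i*a_i - m_i, d_{i+1} = (1370 - m_{i+1}^2)/d_i, a_{i+1} = floor((a_0 + m_{i+1})/d_{i+1}):
  m_1 = 1*37 - 0 = 37, d_1 = (1370 - 37^2)/1 = 1/1 = 1, a_1 = floor((37 + 37)/1) = 74.
  m_2 = 1*74 - 37 = 37, d_2 = (1370 - 37^2)/1 = 1/1 = 1: (m_2, d_2) = (m_1, d_1) = (37, 1), so from here the quotient a_1 repeats; the period length is 1.
Hence the expansion of sqrt(1370) is a_0 = 37 followed by the repeating block 74 (period 1).

[37; (74)]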